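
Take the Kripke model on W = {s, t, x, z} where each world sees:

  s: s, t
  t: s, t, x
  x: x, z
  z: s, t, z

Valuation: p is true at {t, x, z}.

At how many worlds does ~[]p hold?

s: []p is F. ✓
t: []p is F. ✓
x: []p is T. ✗
z: []p is F. ✓
Satisfying worlds: {s, t, z}.

3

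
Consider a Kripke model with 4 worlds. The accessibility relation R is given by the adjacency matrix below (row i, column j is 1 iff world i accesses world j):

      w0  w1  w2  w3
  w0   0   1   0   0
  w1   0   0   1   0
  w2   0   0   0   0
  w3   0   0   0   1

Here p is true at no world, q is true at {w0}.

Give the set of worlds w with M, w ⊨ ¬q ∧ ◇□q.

{w1}

w0: ¬q is F, ◇□q is F. ✗
w1: ¬q is T, ◇□q is T. ✓
w2: ¬q is T, ◇□q is F. ✗
w3: ¬q is T, ◇□q is F. ✗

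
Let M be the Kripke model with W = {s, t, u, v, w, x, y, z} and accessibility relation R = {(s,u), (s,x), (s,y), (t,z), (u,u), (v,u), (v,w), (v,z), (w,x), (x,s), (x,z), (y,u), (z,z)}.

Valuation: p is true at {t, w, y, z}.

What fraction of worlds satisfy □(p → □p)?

3/4

s: successors {u, x, y}; p → □p there: u:T, x:T, y:F. ✗
t: successors {z}; p → □p there: z:T. ✓
u: successors {u}; p → □p there: u:T. ✓
v: successors {u, w, z}; p → □p there: u:T, w:F, z:T. ✗
w: successors {x}; p → □p there: x:T. ✓
x: successors {s, z}; p → □p there: s:T, z:T. ✓
y: successors {u}; p → □p there: u:T. ✓
z: successors {z}; p → □p there: z:T. ✓
That's 6 of 8 worlds, so 6/8 = 3/4.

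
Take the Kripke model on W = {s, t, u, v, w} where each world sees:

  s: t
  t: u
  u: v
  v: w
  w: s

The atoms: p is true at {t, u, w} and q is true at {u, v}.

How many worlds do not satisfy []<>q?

3

s: successors {t}; <>q there: t:T. ✓
t: successors {u}; <>q there: u:T. ✓
u: successors {v}; <>q there: v:F. ✗
v: successors {w}; <>q there: w:F. ✗
w: successors {s}; <>q there: s:F. ✗
Satisfying worlds: {s, t}.
So []<>q fails at the other 3 worlds.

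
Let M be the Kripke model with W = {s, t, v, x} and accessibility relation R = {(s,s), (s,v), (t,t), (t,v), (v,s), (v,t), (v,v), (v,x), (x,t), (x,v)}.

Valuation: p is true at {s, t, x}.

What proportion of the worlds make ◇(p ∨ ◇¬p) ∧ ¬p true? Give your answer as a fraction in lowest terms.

1/4

s: ◇(p ∨ ◇¬p) is T, ¬p is F. ✗
t: ◇(p ∨ ◇¬p) is T, ¬p is F. ✗
v: ◇(p ∨ ◇¬p) is T, ¬p is T. ✓
x: ◇(p ∨ ◇¬p) is T, ¬p is F. ✗
That's 1 of 4 worlds, so 1/4.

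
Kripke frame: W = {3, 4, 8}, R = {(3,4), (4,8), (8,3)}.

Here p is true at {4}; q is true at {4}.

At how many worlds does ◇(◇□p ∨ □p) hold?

2

3: successors {4}; ◇□p ∨ □p there: 4:F. ✗
4: successors {8}; ◇□p ∨ □p there: 8:T. ✓
8: successors {3}; ◇□p ∨ □p there: 3:T. ✓
Satisfying worlds: {4, 8}.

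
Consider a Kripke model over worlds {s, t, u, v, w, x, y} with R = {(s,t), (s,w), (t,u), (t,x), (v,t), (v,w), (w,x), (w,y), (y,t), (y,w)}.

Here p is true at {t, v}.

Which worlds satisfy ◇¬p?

s: successors {t, w}; ¬p there: t:F, w:T. ✓
t: successors {u, x}; ¬p there: u:T, x:T. ✓
u: no successors, so ◇¬p fails. ✗
v: successors {t, w}; ¬p there: t:F, w:T. ✓
w: successors {x, y}; ¬p there: x:T, y:T. ✓
x: no successors, so ◇¬p fails. ✗
y: successors {t, w}; ¬p there: t:F, w:T. ✓

{s, t, v, w, y}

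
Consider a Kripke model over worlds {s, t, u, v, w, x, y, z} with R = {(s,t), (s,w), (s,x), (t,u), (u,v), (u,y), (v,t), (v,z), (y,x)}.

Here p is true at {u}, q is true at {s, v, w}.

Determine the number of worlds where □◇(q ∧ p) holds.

s: successors {t, w, x}; ◇(q ∧ p) there: t:F, w:F, x:F. ✗
t: successors {u}; ◇(q ∧ p) there: u:F. ✗
u: successors {v, y}; ◇(q ∧ p) there: v:F, y:F. ✗
v: successors {t, z}; ◇(q ∧ p) there: t:F, z:F. ✗
w: no successors, so □◇(q ∧ p) holds vacuously. ✓
x: no successors, so □◇(q ∧ p) holds vacuously. ✓
y: successors {x}; ◇(q ∧ p) there: x:F. ✗
z: no successors, so □◇(q ∧ p) holds vacuously. ✓
Satisfying worlds: {w, x, z}.

3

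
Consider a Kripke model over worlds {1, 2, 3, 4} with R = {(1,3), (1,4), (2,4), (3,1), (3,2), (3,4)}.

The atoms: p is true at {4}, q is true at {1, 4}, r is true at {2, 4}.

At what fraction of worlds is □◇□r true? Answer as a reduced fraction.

1: successors {3, 4}; ◇□r there: 3:T, 4:F. ✗
2: successors {4}; ◇□r there: 4:F. ✗
3: successors {1, 2, 4}; ◇□r there: 1:T, 2:T, 4:F. ✗
4: no successors, so □◇□r holds vacuously. ✓
That's 1 of 4 worlds, so 1/4.

1/4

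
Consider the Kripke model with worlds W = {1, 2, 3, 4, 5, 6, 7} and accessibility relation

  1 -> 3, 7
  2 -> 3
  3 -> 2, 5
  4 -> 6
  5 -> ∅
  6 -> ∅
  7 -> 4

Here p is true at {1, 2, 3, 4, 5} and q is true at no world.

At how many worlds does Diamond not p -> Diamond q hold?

1: Diamond not p is T, Diamond q is F. ✗
2: Diamond not p is F, Diamond q is F. ✓
3: Diamond not p is F, Diamond q is F. ✓
4: Diamond not p is T, Diamond q is F. ✗
5: Diamond not p is F, Diamond q is F. ✓
6: Diamond not p is F, Diamond q is F. ✓
7: Diamond not p is F, Diamond q is F. ✓
Satisfying worlds: {2, 3, 5, 6, 7}.

5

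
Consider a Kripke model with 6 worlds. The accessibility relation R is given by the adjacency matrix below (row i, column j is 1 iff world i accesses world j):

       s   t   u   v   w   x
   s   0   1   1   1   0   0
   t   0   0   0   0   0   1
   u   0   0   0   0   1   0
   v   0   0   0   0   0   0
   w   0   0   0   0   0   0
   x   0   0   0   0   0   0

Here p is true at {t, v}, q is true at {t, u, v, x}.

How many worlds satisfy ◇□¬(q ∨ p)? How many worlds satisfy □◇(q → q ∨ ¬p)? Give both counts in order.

For ◇□¬(q ∨ p):
s: successors {t, u, v}; □¬(q ∨ p) there: t:F, u:T, v:T. ✓
t: successors {x}; □¬(q ∨ p) there: x:T. ✓
u: successors {w}; □¬(q ∨ p) there: w:T. ✓
v: no successors, so ◇□¬(q ∨ p) fails. ✗
w: no successors, so ◇□¬(q ∨ p) fails. ✗
x: no successors, so ◇□¬(q ∨ p) fails. ✗
— 3 worlds.
For □◇(q → q ∨ ¬p):
s: successors {t, u, v}; ◇(q → q ∨ ¬p) there: t:T, u:T, v:F. ✗
t: successors {x}; ◇(q → q ∨ ¬p) there: x:F. ✗
u: successors {w}; ◇(q → q ∨ ¬p) there: w:F. ✗
v: no successors, so □◇(q → q ∨ ¬p) holds vacuously. ✓
w: no successors, so □◇(q → q ∨ ¬p) holds vacuously. ✓
x: no successors, so □◇(q → q ∨ ¬p) holds vacuously. ✓
— 3 worlds.

3 and 3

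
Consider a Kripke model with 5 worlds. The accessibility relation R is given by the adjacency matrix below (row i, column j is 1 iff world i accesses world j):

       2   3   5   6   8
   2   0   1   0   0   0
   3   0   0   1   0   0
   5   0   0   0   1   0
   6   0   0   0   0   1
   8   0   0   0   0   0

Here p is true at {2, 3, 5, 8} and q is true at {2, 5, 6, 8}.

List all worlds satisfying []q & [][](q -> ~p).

{3, 6, 8}

2: []q is F, [][](q -> ~p) is F. ✗
3: []q is T, [][](q -> ~p) is T. ✓
5: []q is T, [][](q -> ~p) is F. ✗
6: []q is T, [][](q -> ~p) is T. ✓
8: []q is T, [][](q -> ~p) is T. ✓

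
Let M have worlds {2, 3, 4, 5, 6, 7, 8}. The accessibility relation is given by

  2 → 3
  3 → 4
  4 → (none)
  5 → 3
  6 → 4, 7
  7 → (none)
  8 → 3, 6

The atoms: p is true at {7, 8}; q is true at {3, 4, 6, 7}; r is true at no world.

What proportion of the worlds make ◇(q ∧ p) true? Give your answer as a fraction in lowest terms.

2: successors {3}; q ∧ p there: 3:F. ✗
3: successors {4}; q ∧ p there: 4:F. ✗
4: no successors, so ◇(q ∧ p) fails. ✗
5: successors {3}; q ∧ p there: 3:F. ✗
6: successors {4, 7}; q ∧ p there: 4:F, 7:T. ✓
7: no successors, so ◇(q ∧ p) fails. ✗
8: successors {3, 6}; q ∧ p there: 3:F, 6:F. ✗
That's 1 of 7 worlds, so 1/7.

1/7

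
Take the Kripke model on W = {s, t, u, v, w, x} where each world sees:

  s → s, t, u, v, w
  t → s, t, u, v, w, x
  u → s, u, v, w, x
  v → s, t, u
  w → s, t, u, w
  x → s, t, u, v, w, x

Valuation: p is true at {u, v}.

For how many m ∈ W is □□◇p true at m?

6

s: successors {s, t, u, v, w}; □◇p there: s:T, t:T, u:T, v:T, w:T. ✓
t: successors {s, t, u, v, w, x}; □◇p there: s:T, t:T, u:T, v:T, w:T, x:T. ✓
u: successors {s, u, v, w, x}; □◇p there: s:T, u:T, v:T, w:T, x:T. ✓
v: successors {s, t, u}; □◇p there: s:T, t:T, u:T. ✓
w: successors {s, t, u, w}; □◇p there: s:T, t:T, u:T, w:T. ✓
x: successors {s, t, u, v, w, x}; □◇p there: s:T, t:T, u:T, v:T, w:T, x:T. ✓
Satisfying worlds: {s, t, u, v, w, x}.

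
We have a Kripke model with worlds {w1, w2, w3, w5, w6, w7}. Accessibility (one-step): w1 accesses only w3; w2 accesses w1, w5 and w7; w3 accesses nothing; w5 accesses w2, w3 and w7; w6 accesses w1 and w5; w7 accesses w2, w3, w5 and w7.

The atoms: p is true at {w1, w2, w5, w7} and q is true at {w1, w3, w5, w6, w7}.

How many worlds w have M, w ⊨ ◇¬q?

2

w1: successors {w3}; ¬q there: w3:F. ✗
w2: successors {w1, w5, w7}; ¬q there: w1:F, w5:F, w7:F. ✗
w3: no successors, so ◇¬q fails. ✗
w5: successors {w2, w3, w7}; ¬q there: w2:T, w3:F, w7:F. ✓
w6: successors {w1, w5}; ¬q there: w1:F, w5:F. ✗
w7: successors {w2, w3, w5, w7}; ¬q there: w2:T, w3:F, w5:F, w7:F. ✓
Satisfying worlds: {w5, w7}.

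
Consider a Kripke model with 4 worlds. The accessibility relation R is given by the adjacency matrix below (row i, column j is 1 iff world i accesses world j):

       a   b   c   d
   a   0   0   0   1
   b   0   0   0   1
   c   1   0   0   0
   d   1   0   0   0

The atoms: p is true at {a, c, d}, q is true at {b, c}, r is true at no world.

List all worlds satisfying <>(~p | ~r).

{a, b, c, d}

a: successors {d}; ~p | ~r there: d:T. ✓
b: successors {d}; ~p | ~r there: d:T. ✓
c: successors {a}; ~p | ~r there: a:T. ✓
d: successors {a}; ~p | ~r there: a:T. ✓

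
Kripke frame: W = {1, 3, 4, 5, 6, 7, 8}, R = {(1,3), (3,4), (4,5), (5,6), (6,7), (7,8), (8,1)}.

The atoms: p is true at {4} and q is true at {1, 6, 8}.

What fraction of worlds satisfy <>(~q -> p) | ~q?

5/7

1: <>(~q -> p) is F, ~q is F. ✗
3: <>(~q -> p) is T, ~q is T. ✓
4: <>(~q -> p) is F, ~q is T. ✓
5: <>(~q -> p) is T, ~q is T. ✓
6: <>(~q -> p) is F, ~q is F. ✗
7: <>(~q -> p) is T, ~q is T. ✓
8: <>(~q -> p) is T, ~q is F. ✓
That's 5 of 7 worlds, so 5/7.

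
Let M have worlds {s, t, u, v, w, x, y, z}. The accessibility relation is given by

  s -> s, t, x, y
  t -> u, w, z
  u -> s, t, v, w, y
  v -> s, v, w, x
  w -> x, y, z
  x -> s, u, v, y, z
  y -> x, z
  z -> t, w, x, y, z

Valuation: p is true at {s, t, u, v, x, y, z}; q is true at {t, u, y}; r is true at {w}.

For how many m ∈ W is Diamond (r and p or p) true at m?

8

s: successors {s, t, x, y}; r and p or p there: s:T, t:T, x:T, y:T. ✓
t: successors {u, w, z}; r and p or p there: u:T, w:F, z:T. ✓
u: successors {s, t, v, w, y}; r and p or p there: s:T, t:T, v:T, w:F, y:T. ✓
v: successors {s, v, w, x}; r and p or p there: s:T, v:T, w:F, x:T. ✓
w: successors {x, y, z}; r and p or p there: x:T, y:T, z:T. ✓
x: successors {s, u, v, y, z}; r and p or p there: s:T, u:T, v:T, y:T, z:T. ✓
y: successors {x, z}; r and p or p there: x:T, z:T. ✓
z: successors {t, w, x, y, z}; r and p or p there: t:T, w:F, x:T, y:T, z:T. ✓
Satisfying worlds: {s, t, u, v, w, x, y, z}.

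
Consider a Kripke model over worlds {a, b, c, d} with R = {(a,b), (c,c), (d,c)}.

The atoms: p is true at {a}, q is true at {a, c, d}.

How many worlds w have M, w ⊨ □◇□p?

1

a: successors {b}; ◇□p there: b:F. ✗
b: no successors, so □◇□p holds vacuously. ✓
c: successors {c}; ◇□p there: c:F. ✗
d: successors {c}; ◇□p there: c:F. ✗
Satisfying worlds: {b}.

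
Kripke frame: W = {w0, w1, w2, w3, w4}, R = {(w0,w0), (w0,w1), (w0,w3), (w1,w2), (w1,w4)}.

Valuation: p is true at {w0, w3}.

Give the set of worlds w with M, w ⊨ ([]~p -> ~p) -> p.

w0: []~p -> ~p is T, p is T. ✓
w1: []~p -> ~p is T, p is F. ✗
w2: []~p -> ~p is T, p is F. ✗
w3: []~p -> ~p is F, p is T. ✓
w4: []~p -> ~p is T, p is F. ✗

{w0, w3}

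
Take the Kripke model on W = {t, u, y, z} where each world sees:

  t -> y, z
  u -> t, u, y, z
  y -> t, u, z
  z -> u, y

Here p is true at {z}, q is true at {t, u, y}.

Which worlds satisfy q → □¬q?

t: q is T, □¬q is F. ✗
u: q is T, □¬q is F. ✗
y: q is T, □¬q is F. ✗
z: q is F, □¬q is F. ✓

{z}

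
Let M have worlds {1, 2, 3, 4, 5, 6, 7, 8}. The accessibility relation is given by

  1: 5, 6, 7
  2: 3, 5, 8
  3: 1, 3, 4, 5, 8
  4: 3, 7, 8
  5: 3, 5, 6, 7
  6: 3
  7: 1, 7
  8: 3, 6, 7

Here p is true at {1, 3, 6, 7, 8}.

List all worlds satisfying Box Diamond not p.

{6}

1: successors {5, 6, 7}; Diamond not p there: 5:T, 6:F, 7:F. ✗
2: successors {3, 5, 8}; Diamond not p there: 3:T, 5:T, 8:F. ✗
3: successors {1, 3, 4, 5, 8}; Diamond not p there: 1:T, 3:T, 4:F, 5:T, 8:F. ✗
4: successors {3, 7, 8}; Diamond not p there: 3:T, 7:F, 8:F. ✗
5: successors {3, 5, 6, 7}; Diamond not p there: 3:T, 5:T, 6:F, 7:F. ✗
6: successors {3}; Diamond not p there: 3:T. ✓
7: successors {1, 7}; Diamond not p there: 1:T, 7:F. ✗
8: successors {3, 6, 7}; Diamond not p there: 3:T, 6:F, 7:F. ✗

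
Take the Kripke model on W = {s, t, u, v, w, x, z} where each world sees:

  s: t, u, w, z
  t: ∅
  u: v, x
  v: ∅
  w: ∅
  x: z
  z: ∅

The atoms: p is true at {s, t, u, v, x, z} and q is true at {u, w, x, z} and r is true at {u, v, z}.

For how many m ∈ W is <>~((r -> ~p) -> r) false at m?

s: successors {t, u, w, z}; ~((r -> ~p) -> r) there: t:T, u:F, w:T, z:F. ✓
t: no successors, so <>~((r -> ~p) -> r) fails. ✗
u: successors {v, x}; ~((r -> ~p) -> r) there: v:F, x:T. ✓
v: no successors, so <>~((r -> ~p) -> r) fails. ✗
w: no successors, so <>~((r -> ~p) -> r) fails. ✗
x: successors {z}; ~((r -> ~p) -> r) there: z:F. ✗
z: no successors, so <>~((r -> ~p) -> r) fails. ✗
Satisfying worlds: {s, u}.
So <>~((r -> ~p) -> r) fails at the other 5 worlds.

5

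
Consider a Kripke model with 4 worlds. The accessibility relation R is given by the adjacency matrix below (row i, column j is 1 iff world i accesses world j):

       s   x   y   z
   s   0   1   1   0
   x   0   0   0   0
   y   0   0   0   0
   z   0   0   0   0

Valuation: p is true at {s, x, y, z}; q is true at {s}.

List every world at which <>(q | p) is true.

s: successors {x, y}; q | p there: x:T, y:T. ✓
x: no successors, so <>(q | p) fails. ✗
y: no successors, so <>(q | p) fails. ✗
z: no successors, so <>(q | p) fails. ✗

{s}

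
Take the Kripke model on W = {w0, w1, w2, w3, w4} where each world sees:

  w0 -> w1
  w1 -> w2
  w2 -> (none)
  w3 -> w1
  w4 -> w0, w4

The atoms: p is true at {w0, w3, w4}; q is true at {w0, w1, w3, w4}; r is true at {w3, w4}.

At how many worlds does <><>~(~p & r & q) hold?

w0: successors {w1}; <>~(~p & r & q) there: w1:T. ✓
w1: successors {w2}; <>~(~p & r & q) there: w2:F. ✗
w2: no successors, so <><>~(~p & r & q) fails. ✗
w3: successors {w1}; <>~(~p & r & q) there: w1:T. ✓
w4: successors {w0, w4}; <>~(~p & r & q) there: w0:T, w4:T. ✓
Satisfying worlds: {w0, w3, w4}.

3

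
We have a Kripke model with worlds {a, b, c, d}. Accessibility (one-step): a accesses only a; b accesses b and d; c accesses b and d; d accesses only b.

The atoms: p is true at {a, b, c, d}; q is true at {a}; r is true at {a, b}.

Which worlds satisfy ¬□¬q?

{a}

a: □¬q is F. ✓
b: □¬q is T. ✗
c: □¬q is T. ✗
d: □¬q is T. ✗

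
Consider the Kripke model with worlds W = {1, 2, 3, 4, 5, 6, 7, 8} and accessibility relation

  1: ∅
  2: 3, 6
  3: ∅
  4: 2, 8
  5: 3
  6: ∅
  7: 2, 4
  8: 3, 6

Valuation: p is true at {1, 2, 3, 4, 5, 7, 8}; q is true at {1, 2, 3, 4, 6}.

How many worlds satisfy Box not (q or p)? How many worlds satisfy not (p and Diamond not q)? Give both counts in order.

3 and 7

For Box not (q or p):
1: no successors, so Box not (q or p) holds vacuously. ✓
2: successors {3, 6}; not (q or p) there: 3:F, 6:F. ✗
3: no successors, so Box not (q or p) holds vacuously. ✓
4: successors {2, 8}; not (q or p) there: 2:F, 8:F. ✗
5: successors {3}; not (q or p) there: 3:F. ✗
6: no successors, so Box not (q or p) holds vacuously. ✓
7: successors {2, 4}; not (q or p) there: 2:F, 4:F. ✗
8: successors {3, 6}; not (q or p) there: 3:F, 6:F. ✗
— 3 worlds.
For not (p and Diamond not q):
1: p and Diamond not q is F. ✓
2: p and Diamond not q is F. ✓
3: p and Diamond not q is F. ✓
4: p and Diamond not q is T. ✗
5: p and Diamond not q is F. ✓
6: p and Diamond not q is F. ✓
7: p and Diamond not q is F. ✓
8: p and Diamond not q is F. ✓
— 7 worlds.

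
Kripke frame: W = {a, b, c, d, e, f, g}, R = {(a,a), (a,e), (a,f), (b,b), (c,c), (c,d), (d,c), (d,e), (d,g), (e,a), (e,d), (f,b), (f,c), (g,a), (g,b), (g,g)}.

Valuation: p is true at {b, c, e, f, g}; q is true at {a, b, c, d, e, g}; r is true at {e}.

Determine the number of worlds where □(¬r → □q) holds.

4

a: successors {a, e, f}; ¬r → □q there: a:F, e:T, f:T. ✗
b: successors {b}; ¬r → □q there: b:T. ✓
c: successors {c, d}; ¬r → □q there: c:T, d:T. ✓
d: successors {c, e, g}; ¬r → □q there: c:T, e:T, g:T. ✓
e: successors {a, d}; ¬r → □q there: a:F, d:T. ✗
f: successors {b, c}; ¬r → □q there: b:T, c:T. ✓
g: successors {a, b, g}; ¬r → □q there: a:F, b:T, g:T. ✗
Satisfying worlds: {b, c, d, f}.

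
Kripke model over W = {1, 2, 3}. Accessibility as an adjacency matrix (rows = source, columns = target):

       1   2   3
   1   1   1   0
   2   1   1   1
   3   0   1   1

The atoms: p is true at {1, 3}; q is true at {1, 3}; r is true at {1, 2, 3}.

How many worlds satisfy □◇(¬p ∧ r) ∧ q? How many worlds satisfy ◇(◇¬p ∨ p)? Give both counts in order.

2 and 3

For □◇(¬p ∧ r) ∧ q:
1: □◇(¬p ∧ r) is T, q is T. ✓
2: □◇(¬p ∧ r) is T, q is F. ✗
3: □◇(¬p ∧ r) is T, q is T. ✓
— 2 worlds.
For ◇(◇¬p ∨ p):
1: successors {1, 2}; ◇¬p ∨ p there: 1:T, 2:T. ✓
2: successors {1, 2, 3}; ◇¬p ∨ p there: 1:T, 2:T, 3:T. ✓
3: successors {2, 3}; ◇¬p ∨ p there: 2:T, 3:T. ✓
— 3 worlds.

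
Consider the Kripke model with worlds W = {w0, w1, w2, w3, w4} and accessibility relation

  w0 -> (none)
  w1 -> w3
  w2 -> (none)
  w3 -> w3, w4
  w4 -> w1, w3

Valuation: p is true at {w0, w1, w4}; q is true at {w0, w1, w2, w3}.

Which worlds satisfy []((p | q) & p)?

{w0, w2}

w0: no successors, so []((p | q) & p) holds vacuously. ✓
w1: successors {w3}; (p | q) & p there: w3:F. ✗
w2: no successors, so []((p | q) & p) holds vacuously. ✓
w3: successors {w3, w4}; (p | q) & p there: w3:F, w4:T. ✗
w4: successors {w1, w3}; (p | q) & p there: w1:T, w3:F. ✗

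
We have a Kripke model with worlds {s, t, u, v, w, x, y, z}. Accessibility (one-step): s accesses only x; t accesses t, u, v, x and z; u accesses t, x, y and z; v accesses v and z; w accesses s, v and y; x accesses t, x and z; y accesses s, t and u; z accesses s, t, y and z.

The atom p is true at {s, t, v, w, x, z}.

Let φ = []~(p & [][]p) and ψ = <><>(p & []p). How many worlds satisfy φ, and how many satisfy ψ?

5 and 8

For []~(p & [][]p):
s: successors {x}; ~(p & [][]p) there: x:T. ✓
t: successors {t, u, v, x, z}; ~(p & [][]p) there: t:T, u:T, v:T, x:T, z:T. ✓
u: successors {t, x, y, z}; ~(p & [][]p) there: t:T, x:T, y:T, z:T. ✓
v: successors {v, z}; ~(p & [][]p) there: v:T, z:T. ✓
w: successors {s, v, y}; ~(p & [][]p) there: s:F, v:T, y:T. ✗
x: successors {t, x, z}; ~(p & [][]p) there: t:T, x:T, z:T. ✓
y: successors {s, t, u}; ~(p & [][]p) there: s:F, t:T, u:T. ✗
z: successors {s, t, y, z}; ~(p & [][]p) there: s:F, t:T, y:T, z:T. ✗
— 5 worlds.
For <><>(p & []p):
s: successors {x}; <>(p & []p) there: x:T. ✓
t: successors {t, u, v, x, z}; <>(p & []p) there: t:T, u:T, v:T, x:T, z:T. ✓
u: successors {t, x, y, z}; <>(p & []p) there: t:T, x:T, y:T, z:T. ✓
v: successors {v, z}; <>(p & []p) there: v:T, z:T. ✓
w: successors {s, v, y}; <>(p & []p) there: s:T, v:T, y:T. ✓
x: successors {t, x, z}; <>(p & []p) there: t:T, x:T, z:T. ✓
y: successors {s, t, u}; <>(p & []p) there: s:T, t:T, u:T. ✓
z: successors {s, t, y, z}; <>(p & []p) there: s:T, t:T, y:T, z:T. ✓
— 8 worlds.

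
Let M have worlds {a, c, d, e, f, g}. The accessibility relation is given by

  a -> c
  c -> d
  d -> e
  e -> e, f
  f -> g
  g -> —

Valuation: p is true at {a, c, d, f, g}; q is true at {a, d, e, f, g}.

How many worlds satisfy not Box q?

a: Box q is F. ✓
c: Box q is T. ✗
d: Box q is T. ✗
e: Box q is T. ✗
f: Box q is T. ✗
g: Box q is T. ✗
Satisfying worlds: {a}.

1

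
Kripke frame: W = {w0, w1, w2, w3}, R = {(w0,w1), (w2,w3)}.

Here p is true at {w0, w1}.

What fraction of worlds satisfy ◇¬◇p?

1/2

w0: successors {w1}; ¬◇p there: w1:T. ✓
w1: no successors, so ◇¬◇p fails. ✗
w2: successors {w3}; ¬◇p there: w3:T. ✓
w3: no successors, so ◇¬◇p fails. ✗
That's 2 of 4 worlds, so 2/4 = 1/2.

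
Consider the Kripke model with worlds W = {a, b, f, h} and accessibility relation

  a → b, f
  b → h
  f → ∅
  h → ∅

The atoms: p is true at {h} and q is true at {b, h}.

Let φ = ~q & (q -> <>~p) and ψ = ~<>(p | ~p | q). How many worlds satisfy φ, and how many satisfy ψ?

For ~q & (q -> <>~p):
a: ~q is T, q -> <>~p is T. ✓
b: ~q is F, q -> <>~p is F. ✗
f: ~q is T, q -> <>~p is T. ✓
h: ~q is F, q -> <>~p is F. ✗
— 2 worlds.
For ~<>(p | ~p | q):
a: <>(p | ~p | q) is T. ✗
b: <>(p | ~p | q) is T. ✗
f: <>(p | ~p | q) is F. ✓
h: <>(p | ~p | q) is F. ✓
— 2 worlds.

2 and 2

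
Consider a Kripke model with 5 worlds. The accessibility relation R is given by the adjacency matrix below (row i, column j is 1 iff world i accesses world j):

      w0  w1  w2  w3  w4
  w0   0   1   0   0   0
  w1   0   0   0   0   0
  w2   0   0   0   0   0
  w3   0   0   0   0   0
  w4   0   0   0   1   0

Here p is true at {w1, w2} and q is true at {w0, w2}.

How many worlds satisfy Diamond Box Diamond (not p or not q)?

2

w0: successors {w1}; Box Diamond (not p or not q) there: w1:T. ✓
w1: no successors, so Diamond Box Diamond (not p or not q) fails. ✗
w2: no successors, so Diamond Box Diamond (not p or not q) fails. ✗
w3: no successors, so Diamond Box Diamond (not p or not q) fails. ✗
w4: successors {w3}; Box Diamond (not p or not q) there: w3:T. ✓
Satisfying worlds: {w0, w4}.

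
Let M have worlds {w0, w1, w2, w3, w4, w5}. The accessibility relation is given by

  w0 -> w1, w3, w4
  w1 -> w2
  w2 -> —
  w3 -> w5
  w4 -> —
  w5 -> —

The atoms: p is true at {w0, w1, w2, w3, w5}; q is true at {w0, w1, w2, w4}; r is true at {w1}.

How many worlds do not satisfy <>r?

5

w0: successors {w1, w3, w4}; r there: w1:T, w3:F, w4:F. ✓
w1: successors {w2}; r there: w2:F. ✗
w2: no successors, so <>r fails. ✗
w3: successors {w5}; r there: w5:F. ✗
w4: no successors, so <>r fails. ✗
w5: no successors, so <>r fails. ✗
Satisfying worlds: {w0}.
So <>r fails at the other 5 worlds.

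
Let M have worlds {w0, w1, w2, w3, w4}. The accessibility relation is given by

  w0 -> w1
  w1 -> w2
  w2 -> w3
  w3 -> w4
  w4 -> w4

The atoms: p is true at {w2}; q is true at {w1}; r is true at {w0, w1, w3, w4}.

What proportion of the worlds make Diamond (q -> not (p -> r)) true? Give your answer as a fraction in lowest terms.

4/5

w0: successors {w1}; q -> not (p -> r) there: w1:F. ✗
w1: successors {w2}; q -> not (p -> r) there: w2:T. ✓
w2: successors {w3}; q -> not (p -> r) there: w3:T. ✓
w3: successors {w4}; q -> not (p -> r) there: w4:T. ✓
w4: successors {w4}; q -> not (p -> r) there: w4:T. ✓
That's 4 of 5 worlds, so 4/5.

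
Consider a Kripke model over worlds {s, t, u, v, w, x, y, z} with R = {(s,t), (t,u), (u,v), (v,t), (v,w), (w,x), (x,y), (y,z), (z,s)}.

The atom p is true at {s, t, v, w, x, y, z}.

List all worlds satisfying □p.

{s, u, v, w, x, y, z}

s: successors {t}; p there: t:T. ✓
t: successors {u}; p there: u:F. ✗
u: successors {v}; p there: v:T. ✓
v: successors {t, w}; p there: t:T, w:T. ✓
w: successors {x}; p there: x:T. ✓
x: successors {y}; p there: y:T. ✓
y: successors {z}; p there: z:T. ✓
z: successors {s}; p there: s:T. ✓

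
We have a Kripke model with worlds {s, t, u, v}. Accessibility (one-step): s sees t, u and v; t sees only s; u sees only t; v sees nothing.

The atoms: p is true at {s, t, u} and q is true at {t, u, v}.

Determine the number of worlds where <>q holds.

s: successors {t, u, v}; q there: t:T, u:T, v:T. ✓
t: successors {s}; q there: s:F. ✗
u: successors {t}; q there: t:T. ✓
v: no successors, so <>q fails. ✗
Satisfying worlds: {s, u}.

2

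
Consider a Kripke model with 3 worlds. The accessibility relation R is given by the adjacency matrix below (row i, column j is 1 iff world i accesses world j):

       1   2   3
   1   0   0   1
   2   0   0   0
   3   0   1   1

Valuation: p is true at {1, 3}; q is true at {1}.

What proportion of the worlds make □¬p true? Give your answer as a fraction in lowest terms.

1/3

1: successors {3}; ¬p there: 3:F. ✗
2: no successors, so □¬p holds vacuously. ✓
3: successors {2, 3}; ¬p there: 2:T, 3:F. ✗
That's 1 of 3 worlds, so 1/3.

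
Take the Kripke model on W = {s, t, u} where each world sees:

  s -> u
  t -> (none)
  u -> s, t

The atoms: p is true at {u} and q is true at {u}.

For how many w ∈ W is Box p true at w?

s: successors {u}; p there: u:T. ✓
t: no successors, so Box p holds vacuously. ✓
u: successors {s, t}; p there: s:F, t:F. ✗
Satisfying worlds: {s, t}.

2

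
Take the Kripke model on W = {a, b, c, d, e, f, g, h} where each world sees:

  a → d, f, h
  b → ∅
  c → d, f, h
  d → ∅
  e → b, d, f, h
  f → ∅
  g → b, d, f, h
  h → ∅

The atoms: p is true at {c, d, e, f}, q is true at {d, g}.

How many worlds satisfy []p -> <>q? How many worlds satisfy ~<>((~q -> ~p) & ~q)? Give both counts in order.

4 and 4

For []p -> <>q:
a: []p is F, <>q is T. ✓
b: []p is T, <>q is F. ✗
c: []p is F, <>q is T. ✓
d: []p is T, <>q is F. ✗
e: []p is F, <>q is T. ✓
f: []p is T, <>q is F. ✗
g: []p is F, <>q is T. ✓
h: []p is T, <>q is F. ✗
— 4 worlds.
For ~<>((~q -> ~p) & ~q):
a: <>((~q -> ~p) & ~q) is T. ✗
b: <>((~q -> ~p) & ~q) is F. ✓
c: <>((~q -> ~p) & ~q) is T. ✗
d: <>((~q -> ~p) & ~q) is F. ✓
e: <>((~q -> ~p) & ~q) is T. ✗
f: <>((~q -> ~p) & ~q) is F. ✓
g: <>((~q -> ~p) & ~q) is T. ✗
h: <>((~q -> ~p) & ~q) is F. ✓
— 4 worlds.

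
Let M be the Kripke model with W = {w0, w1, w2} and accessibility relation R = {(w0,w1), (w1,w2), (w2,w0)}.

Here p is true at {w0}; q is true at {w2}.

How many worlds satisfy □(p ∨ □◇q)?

1

w0: successors {w1}; p ∨ □◇q there: w1:F. ✗
w1: successors {w2}; p ∨ □◇q there: w2:F. ✗
w2: successors {w0}; p ∨ □◇q there: w0:T. ✓
Satisfying worlds: {w2}.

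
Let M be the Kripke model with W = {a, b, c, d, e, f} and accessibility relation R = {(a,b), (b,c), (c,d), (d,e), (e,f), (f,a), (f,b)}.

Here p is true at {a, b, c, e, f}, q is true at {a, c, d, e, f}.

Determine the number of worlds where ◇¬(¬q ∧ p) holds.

a: successors {b}; ¬(¬q ∧ p) there: b:F. ✗
b: successors {c}; ¬(¬q ∧ p) there: c:T. ✓
c: successors {d}; ¬(¬q ∧ p) there: d:T. ✓
d: successors {e}; ¬(¬q ∧ p) there: e:T. ✓
e: successors {f}; ¬(¬q ∧ p) there: f:T. ✓
f: successors {a, b}; ¬(¬q ∧ p) there: a:T, b:F. ✓
Satisfying worlds: {b, c, d, e, f}.

5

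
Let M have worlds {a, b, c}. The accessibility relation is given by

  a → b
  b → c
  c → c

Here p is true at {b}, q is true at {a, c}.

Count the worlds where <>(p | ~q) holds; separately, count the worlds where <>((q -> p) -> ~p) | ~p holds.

For <>(p | ~q):
a: successors {b}; p | ~q there: b:T. ✓
b: successors {c}; p | ~q there: c:F. ✗
c: successors {c}; p | ~q there: c:F. ✗
— 1 world.
For <>((q -> p) -> ~p) | ~p:
a: <>((q -> p) -> ~p) is F, ~p is T. ✓
b: <>((q -> p) -> ~p) is T, ~p is F. ✓
c: <>((q -> p) -> ~p) is T, ~p is T. ✓
— 3 worlds.

1 and 3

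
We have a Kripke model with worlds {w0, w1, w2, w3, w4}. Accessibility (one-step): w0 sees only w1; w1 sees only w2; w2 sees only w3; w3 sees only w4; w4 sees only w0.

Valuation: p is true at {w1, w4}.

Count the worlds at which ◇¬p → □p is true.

2

w0: ◇¬p is F, □p is T. ✓
w1: ◇¬p is T, □p is F. ✗
w2: ◇¬p is T, □p is F. ✗
w3: ◇¬p is F, □p is T. ✓
w4: ◇¬p is T, □p is F. ✗
Satisfying worlds: {w0, w3}.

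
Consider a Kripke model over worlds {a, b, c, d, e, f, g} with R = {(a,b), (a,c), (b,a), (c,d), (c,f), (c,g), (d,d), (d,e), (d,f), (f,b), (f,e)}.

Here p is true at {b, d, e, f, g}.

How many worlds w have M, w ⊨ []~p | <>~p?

4

a: []~p is F, <>~p is T. ✓
b: []~p is T, <>~p is T. ✓
c: []~p is F, <>~p is F. ✗
d: []~p is F, <>~p is F. ✗
e: []~p is T, <>~p is F. ✓
f: []~p is F, <>~p is F. ✗
g: []~p is T, <>~p is F. ✓
Satisfying worlds: {a, b, e, g}.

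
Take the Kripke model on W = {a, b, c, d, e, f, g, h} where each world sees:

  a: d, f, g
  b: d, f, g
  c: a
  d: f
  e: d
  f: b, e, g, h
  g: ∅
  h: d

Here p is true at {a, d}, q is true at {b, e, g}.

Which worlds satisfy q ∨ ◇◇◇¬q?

{a, b, c, d, e, f, g, h}

a: q is F, ◇◇◇¬q is T. ✓
b: q is T, ◇◇◇¬q is T. ✓
c: q is F, ◇◇◇¬q is T. ✓
d: q is F, ◇◇◇¬q is T. ✓
e: q is T, ◇◇◇¬q is T. ✓
f: q is F, ◇◇◇¬q is T. ✓
g: q is T, ◇◇◇¬q is F. ✓
h: q is F, ◇◇◇¬q is T. ✓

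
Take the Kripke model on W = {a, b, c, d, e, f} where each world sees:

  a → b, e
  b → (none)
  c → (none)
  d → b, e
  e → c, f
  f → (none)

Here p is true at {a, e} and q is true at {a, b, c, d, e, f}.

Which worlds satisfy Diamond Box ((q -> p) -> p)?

{a, d, e}

a: successors {b, e}; Box ((q -> p) -> p) there: b:T, e:T. ✓
b: no successors, so Diamond Box ((q -> p) -> p) fails. ✗
c: no successors, so Diamond Box ((q -> p) -> p) fails. ✗
d: successors {b, e}; Box ((q -> p) -> p) there: b:T, e:T. ✓
e: successors {c, f}; Box ((q -> p) -> p) there: c:T, f:T. ✓
f: no successors, so Diamond Box ((q -> p) -> p) fails. ✗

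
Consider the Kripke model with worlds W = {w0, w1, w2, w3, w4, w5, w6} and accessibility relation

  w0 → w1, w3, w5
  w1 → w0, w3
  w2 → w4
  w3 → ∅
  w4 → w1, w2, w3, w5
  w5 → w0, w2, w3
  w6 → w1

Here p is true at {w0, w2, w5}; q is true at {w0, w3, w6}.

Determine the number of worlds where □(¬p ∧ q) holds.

1

w0: successors {w1, w3, w5}; ¬p ∧ q there: w1:F, w3:T, w5:F. ✗
w1: successors {w0, w3}; ¬p ∧ q there: w0:F, w3:T. ✗
w2: successors {w4}; ¬p ∧ q there: w4:F. ✗
w3: no successors, so □(¬p ∧ q) holds vacuously. ✓
w4: successors {w1, w2, w3, w5}; ¬p ∧ q there: w1:F, w2:F, w3:T, w5:F. ✗
w5: successors {w0, w2, w3}; ¬p ∧ q there: w0:F, w2:F, w3:T. ✗
w6: successors {w1}; ¬p ∧ q there: w1:F. ✗
Satisfying worlds: {w3}.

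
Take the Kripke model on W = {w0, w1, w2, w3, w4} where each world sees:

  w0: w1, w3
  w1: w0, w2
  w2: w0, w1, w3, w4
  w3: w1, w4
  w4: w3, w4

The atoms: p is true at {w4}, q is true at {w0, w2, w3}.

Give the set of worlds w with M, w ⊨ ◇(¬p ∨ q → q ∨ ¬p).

w0: successors {w1, w3}; ¬p ∨ q → q ∨ ¬p there: w1:T, w3:T. ✓
w1: successors {w0, w2}; ¬p ∨ q → q ∨ ¬p there: w0:T, w2:T. ✓
w2: successors {w0, w1, w3, w4}; ¬p ∨ q → q ∨ ¬p there: w0:T, w1:T, w3:T, w4:T. ✓
w3: successors {w1, w4}; ¬p ∨ q → q ∨ ¬p there: w1:T, w4:T. ✓
w4: successors {w3, w4}; ¬p ∨ q → q ∨ ¬p there: w3:T, w4:T. ✓

{w0, w1, w2, w3, w4}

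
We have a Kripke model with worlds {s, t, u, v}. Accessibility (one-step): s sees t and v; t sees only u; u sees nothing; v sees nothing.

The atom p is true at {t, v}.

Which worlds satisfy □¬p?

{t, u, v}

s: successors {t, v}; ¬p there: t:F, v:F. ✗
t: successors {u}; ¬p there: u:T. ✓
u: no successors, so □¬p holds vacuously. ✓
v: no successors, so □¬p holds vacuously. ✓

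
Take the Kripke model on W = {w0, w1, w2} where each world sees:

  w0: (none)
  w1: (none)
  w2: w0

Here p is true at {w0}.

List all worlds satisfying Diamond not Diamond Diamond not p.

{w2}

w0: no successors, so Diamond not Diamond Diamond not p fails. ✗
w1: no successors, so Diamond not Diamond Diamond not p fails. ✗
w2: successors {w0}; not Diamond Diamond not p there: w0:T. ✓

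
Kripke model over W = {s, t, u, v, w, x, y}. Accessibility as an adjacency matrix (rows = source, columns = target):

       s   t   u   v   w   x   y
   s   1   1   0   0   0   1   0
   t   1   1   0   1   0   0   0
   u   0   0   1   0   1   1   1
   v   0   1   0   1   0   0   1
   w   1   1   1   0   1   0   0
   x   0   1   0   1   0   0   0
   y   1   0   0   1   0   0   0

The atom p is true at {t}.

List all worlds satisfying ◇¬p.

s: successors {s, t, x}; ¬p there: s:T, t:F, x:T. ✓
t: successors {s, t, v}; ¬p there: s:T, t:F, v:T. ✓
u: successors {u, w, x, y}; ¬p there: u:T, w:T, x:T, y:T. ✓
v: successors {t, v, y}; ¬p there: t:F, v:T, y:T. ✓
w: successors {s, t, u, w}; ¬p there: s:T, t:F, u:T, w:T. ✓
x: successors {t, v}; ¬p there: t:F, v:T. ✓
y: successors {s, v}; ¬p there: s:T, v:T. ✓

{s, t, u, v, w, x, y}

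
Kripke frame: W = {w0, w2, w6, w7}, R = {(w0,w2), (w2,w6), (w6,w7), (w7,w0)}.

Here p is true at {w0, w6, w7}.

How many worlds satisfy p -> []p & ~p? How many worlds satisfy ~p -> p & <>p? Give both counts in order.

For p -> []p & ~p:
w0: p is T, []p & ~p is F. ✗
w2: p is F, []p & ~p is T. ✓
w6: p is T, []p & ~p is F. ✗
w7: p is T, []p & ~p is F. ✗
— 1 world.
For ~p -> p & <>p:
w0: ~p is F, p & <>p is F. ✓
w2: ~p is T, p & <>p is F. ✗
w6: ~p is F, p & <>p is T. ✓
w7: ~p is F, p & <>p is T. ✓
— 3 worlds.

1 and 3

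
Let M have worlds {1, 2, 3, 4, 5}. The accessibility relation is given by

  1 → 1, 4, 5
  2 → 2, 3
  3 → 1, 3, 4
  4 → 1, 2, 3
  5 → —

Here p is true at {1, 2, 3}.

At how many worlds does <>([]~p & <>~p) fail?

5

1: successors {1, 4, 5}; []~p & <>~p there: 1:F, 4:F, 5:F. ✗
2: successors {2, 3}; []~p & <>~p there: 2:F, 3:F. ✗
3: successors {1, 3, 4}; []~p & <>~p there: 1:F, 3:F, 4:F. ✗
4: successors {1, 2, 3}; []~p & <>~p there: 1:F, 2:F, 3:F. ✗
5: no successors, so <>([]~p & <>~p) fails. ✗
Satisfying worlds: ∅.
So <>([]~p & <>~p) fails at the other 5 worlds.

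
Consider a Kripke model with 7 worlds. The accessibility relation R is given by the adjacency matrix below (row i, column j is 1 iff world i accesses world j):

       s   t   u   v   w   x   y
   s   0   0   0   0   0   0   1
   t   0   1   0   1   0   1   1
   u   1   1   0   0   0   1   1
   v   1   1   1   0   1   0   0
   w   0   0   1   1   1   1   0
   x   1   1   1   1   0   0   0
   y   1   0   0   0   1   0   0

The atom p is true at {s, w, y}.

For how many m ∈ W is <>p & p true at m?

s: <>p is T, p is T. ✓
t: <>p is T, p is F. ✗
u: <>p is T, p is F. ✗
v: <>p is T, p is F. ✗
w: <>p is T, p is T. ✓
x: <>p is T, p is F. ✗
y: <>p is T, p is T. ✓
Satisfying worlds: {s, w, y}.

3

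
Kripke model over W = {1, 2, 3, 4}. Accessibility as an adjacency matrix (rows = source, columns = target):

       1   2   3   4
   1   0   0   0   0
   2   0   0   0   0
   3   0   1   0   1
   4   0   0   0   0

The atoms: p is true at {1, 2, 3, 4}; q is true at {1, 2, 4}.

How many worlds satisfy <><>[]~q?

1: no successors, so <><>[]~q fails. ✗
2: no successors, so <><>[]~q fails. ✗
3: successors {2, 4}; <>[]~q there: 2:F, 4:F. ✗
4: no successors, so <><>[]~q fails. ✗
Satisfying worlds: ∅.

0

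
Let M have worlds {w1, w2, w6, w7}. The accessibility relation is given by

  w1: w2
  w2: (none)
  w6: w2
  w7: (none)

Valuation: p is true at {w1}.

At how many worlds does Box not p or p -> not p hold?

w1: Box not p or p is T, not p is F. ✗
w2: Box not p or p is T, not p is T. ✓
w6: Box not p or p is T, not p is T. ✓
w7: Box not p or p is T, not p is T. ✓
Satisfying worlds: {w2, w6, w7}.

3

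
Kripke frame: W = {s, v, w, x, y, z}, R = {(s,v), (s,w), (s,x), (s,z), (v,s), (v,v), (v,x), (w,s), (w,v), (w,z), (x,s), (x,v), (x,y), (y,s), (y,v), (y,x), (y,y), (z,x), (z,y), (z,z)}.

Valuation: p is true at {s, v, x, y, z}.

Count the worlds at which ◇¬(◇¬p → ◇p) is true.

0

s: successors {v, w, x, z}; ¬(◇¬p → ◇p) there: v:F, w:F, x:F, z:F. ✗
v: successors {s, v, x}; ¬(◇¬p → ◇p) there: s:F, v:F, x:F. ✗
w: successors {s, v, z}; ¬(◇¬p → ◇p) there: s:F, v:F, z:F. ✗
x: successors {s, v, y}; ¬(◇¬p → ◇p) there: s:F, v:F, y:F. ✗
y: successors {s, v, x, y}; ¬(◇¬p → ◇p) there: s:F, v:F, x:F, y:F. ✗
z: successors {x, y, z}; ¬(◇¬p → ◇p) there: x:F, y:F, z:F. ✗
Satisfying worlds: ∅.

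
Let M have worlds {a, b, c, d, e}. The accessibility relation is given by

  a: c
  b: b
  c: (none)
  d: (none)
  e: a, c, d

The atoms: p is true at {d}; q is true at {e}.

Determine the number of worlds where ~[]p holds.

3

a: []p is F. ✓
b: []p is F. ✓
c: []p is T. ✗
d: []p is T. ✗
e: []p is F. ✓
Satisfying worlds: {a, b, e}.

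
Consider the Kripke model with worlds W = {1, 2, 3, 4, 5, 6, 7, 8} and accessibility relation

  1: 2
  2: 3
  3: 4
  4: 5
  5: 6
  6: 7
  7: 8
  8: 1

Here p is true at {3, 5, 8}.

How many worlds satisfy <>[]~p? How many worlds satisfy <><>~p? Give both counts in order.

For <>[]~p:
1: successors {2}; []~p there: 2:F. ✗
2: successors {3}; []~p there: 3:T. ✓
3: successors {4}; []~p there: 4:F. ✗
4: successors {5}; []~p there: 5:T. ✓
5: successors {6}; []~p there: 6:T. ✓
6: successors {7}; []~p there: 7:F. ✗
7: successors {8}; []~p there: 8:T. ✓
8: successors {1}; []~p there: 1:T. ✓
— 5 worlds.
For <><>~p:
1: successors {2}; <>~p there: 2:F. ✗
2: successors {3}; <>~p there: 3:T. ✓
3: successors {4}; <>~p there: 4:F. ✗
4: successors {5}; <>~p there: 5:T. ✓
5: successors {6}; <>~p there: 6:T. ✓
6: successors {7}; <>~p there: 7:F. ✗
7: successors {8}; <>~p there: 8:T. ✓
8: successors {1}; <>~p there: 1:T. ✓
— 5 worlds.

5 and 5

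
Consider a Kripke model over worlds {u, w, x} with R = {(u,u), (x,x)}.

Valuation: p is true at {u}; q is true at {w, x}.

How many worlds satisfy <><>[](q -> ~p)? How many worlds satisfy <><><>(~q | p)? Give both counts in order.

2 and 1

For <><>[](q -> ~p):
u: successors {u}; <>[](q -> ~p) there: u:T. ✓
w: no successors, so <><>[](q -> ~p) fails. ✗
x: successors {x}; <>[](q -> ~p) there: x:T. ✓
— 2 worlds.
For <><><>(~q | p):
u: successors {u}; <><>(~q | p) there: u:T. ✓
w: no successors, so <><><>(~q | p) fails. ✗
x: successors {x}; <><>(~q | p) there: x:F. ✗
— 1 world.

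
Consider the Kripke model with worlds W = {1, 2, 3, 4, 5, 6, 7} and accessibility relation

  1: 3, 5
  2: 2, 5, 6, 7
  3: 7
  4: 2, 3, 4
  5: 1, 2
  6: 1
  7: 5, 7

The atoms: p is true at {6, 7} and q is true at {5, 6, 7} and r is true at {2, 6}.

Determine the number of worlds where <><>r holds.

5

1: successors {3, 5}; <>r there: 3:F, 5:T. ✓
2: successors {2, 5, 6, 7}; <>r there: 2:T, 5:T, 6:F, 7:F. ✓
3: successors {7}; <>r there: 7:F. ✗
4: successors {2, 3, 4}; <>r there: 2:T, 3:F, 4:T. ✓
5: successors {1, 2}; <>r there: 1:F, 2:T. ✓
6: successors {1}; <>r there: 1:F. ✗
7: successors {5, 7}; <>r there: 5:T, 7:F. ✓
Satisfying worlds: {1, 2, 4, 5, 7}.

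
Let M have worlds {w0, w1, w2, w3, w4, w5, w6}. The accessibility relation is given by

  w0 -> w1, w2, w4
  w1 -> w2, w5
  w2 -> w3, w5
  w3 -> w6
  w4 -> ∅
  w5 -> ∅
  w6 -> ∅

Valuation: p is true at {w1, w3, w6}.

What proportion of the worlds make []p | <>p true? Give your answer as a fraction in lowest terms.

6/7

w0: []p is F, <>p is T. ✓
w1: []p is F, <>p is F. ✗
w2: []p is F, <>p is T. ✓
w3: []p is T, <>p is T. ✓
w4: []p is T, <>p is F. ✓
w5: []p is T, <>p is F. ✓
w6: []p is T, <>p is F. ✓
That's 6 of 7 worlds, so 6/7.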